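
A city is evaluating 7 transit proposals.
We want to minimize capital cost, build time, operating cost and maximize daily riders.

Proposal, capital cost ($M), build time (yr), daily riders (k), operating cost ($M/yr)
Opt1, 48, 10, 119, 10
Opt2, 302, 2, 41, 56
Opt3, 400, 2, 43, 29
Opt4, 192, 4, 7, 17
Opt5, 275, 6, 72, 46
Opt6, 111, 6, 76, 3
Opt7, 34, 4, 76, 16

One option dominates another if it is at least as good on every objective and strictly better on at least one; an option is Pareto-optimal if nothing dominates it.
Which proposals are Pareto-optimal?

Opt1: not dominated (best daily riders).
Opt2: not dominated.
Opt3: not dominated.
Opt4: dominated by Opt7 (capital cost 34≤192, build time 4≤4, daily riders 76≥7, operating cost 16≤17).
Opt5: dominated by Opt6 (capital cost 111≤275, build time 6≤6, daily riders 76≥72, operating cost 3≤46).
Opt6: not dominated (best operating cost).
Opt7: not dominated (best capital cost).

Opt1, Opt2, Opt3, Opt6, Opt7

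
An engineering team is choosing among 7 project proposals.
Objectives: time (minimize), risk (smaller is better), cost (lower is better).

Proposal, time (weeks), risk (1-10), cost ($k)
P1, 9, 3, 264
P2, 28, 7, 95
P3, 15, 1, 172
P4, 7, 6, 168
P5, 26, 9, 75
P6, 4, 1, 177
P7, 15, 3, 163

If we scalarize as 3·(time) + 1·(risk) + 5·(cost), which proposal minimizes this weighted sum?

P1: 3·9 + 1·3 + 5·264 = 1350
P2: 3·28 + 1·7 + 5·95 = 566
P3: 3·15 + 1·1 + 5·172 = 906
P4: 3·7 + 1·6 + 5·168 = 867
P5: 3·26 + 1·9 + 5·75 = 462
P6: 3·4 + 1·1 + 5·177 = 898
P7: 3·15 + 1·3 + 5·163 = 863
Lowest: P5 at 462.

P5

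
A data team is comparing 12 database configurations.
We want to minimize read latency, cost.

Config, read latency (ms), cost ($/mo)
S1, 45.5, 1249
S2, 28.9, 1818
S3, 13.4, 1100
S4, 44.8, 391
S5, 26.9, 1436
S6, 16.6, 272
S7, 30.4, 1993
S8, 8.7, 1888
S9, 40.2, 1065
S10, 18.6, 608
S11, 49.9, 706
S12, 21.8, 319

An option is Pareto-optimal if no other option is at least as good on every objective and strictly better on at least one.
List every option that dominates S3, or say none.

S1: worse on read latency (45.5 vs 13.4).
S2: worse on read latency (28.9 vs 13.4).
S4: worse on read latency (44.8 vs 13.4).
S5: worse on read latency (26.9 vs 13.4).
S6: worse on read latency (16.6 vs 13.4).
S7: worse on read latency (30.4 vs 13.4).
S8: worse on cost (1888 vs 1100).
S9: worse on read latency (40.2 vs 13.4).
S10: worse on read latency (18.6 vs 13.4).
S11: worse on read latency (49.9 vs 13.4).
S12: worse on read latency (21.8 vs 13.4).
No option dominates S3.

none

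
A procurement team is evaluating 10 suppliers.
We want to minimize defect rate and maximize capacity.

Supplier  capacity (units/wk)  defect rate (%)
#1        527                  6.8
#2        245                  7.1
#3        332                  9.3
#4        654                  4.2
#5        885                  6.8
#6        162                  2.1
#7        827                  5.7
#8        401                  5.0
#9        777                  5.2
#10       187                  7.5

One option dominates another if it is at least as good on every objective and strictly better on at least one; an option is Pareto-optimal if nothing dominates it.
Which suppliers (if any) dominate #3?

#1, #4, #5, #7, #8, #9

#1: capacity 527≥332, defect rate 6.8≤9.3 — dominates #3.
#4: capacity 654≥332, defect rate 4.2≤9.3 — dominates #3.
#5: capacity 885≥332, defect rate 6.8≤9.3 — dominates #3.
#7: capacity 827≥332, defect rate 5.7≤9.3 — dominates #3.
#8: capacity 401≥332, defect rate 5.0≤9.3 — dominates #3.
#9: capacity 777≥332, defect rate 5.2≤9.3 — dominates #3.
Others (#2, #6, #10) are each worse than #3 on at least one objective.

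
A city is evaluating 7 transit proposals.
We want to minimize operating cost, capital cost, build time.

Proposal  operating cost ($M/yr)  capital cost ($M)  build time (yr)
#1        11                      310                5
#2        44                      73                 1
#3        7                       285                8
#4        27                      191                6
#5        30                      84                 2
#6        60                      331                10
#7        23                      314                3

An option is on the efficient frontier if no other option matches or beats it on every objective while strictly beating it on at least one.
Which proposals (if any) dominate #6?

#1, #2, #3, #4, #5, #7

#1: operating cost 11≤60, capital cost 310≤331, build time 5≤10 — dominates #6.
#2: operating cost 44≤60, capital cost 73≤331, build time 1≤10 — dominates #6.
#3: operating cost 7≤60, capital cost 285≤331, build time 8≤10 — dominates #6.
#4: operating cost 27≤60, capital cost 191≤331, build time 6≤10 — dominates #6.
#5: operating cost 30≤60, capital cost 84≤331, build time 2≤10 — dominates #6.
#7: operating cost 23≤60, capital cost 314≤331, build time 3≤10 — dominates #6.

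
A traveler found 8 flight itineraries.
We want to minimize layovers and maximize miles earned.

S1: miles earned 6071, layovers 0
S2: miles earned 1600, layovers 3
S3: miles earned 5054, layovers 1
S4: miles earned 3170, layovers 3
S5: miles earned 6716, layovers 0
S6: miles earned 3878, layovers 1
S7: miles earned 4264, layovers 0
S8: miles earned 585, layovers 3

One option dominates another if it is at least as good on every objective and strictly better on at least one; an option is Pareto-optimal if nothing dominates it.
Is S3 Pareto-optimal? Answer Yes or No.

No

S1 vs S3: miles earned 6071≥5054, layovers 0≤1 — S1 is at least as good on every objective and strictly better on at least one, so S1 dominates S3.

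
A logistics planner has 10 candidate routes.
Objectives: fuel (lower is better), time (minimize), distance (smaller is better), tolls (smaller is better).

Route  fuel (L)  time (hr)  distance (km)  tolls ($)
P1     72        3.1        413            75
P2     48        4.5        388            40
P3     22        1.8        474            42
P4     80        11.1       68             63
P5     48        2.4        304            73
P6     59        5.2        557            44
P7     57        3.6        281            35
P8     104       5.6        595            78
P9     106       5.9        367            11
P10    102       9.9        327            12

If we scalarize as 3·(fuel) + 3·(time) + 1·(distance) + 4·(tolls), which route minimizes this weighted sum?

P4

P1: 3·72 + 3·3.1 + 1·413 + 4·75 = 938.3
P2: 3·48 + 3·4.5 + 1·388 + 4·40 = 705.5
P3: 3·22 + 3·1.8 + 1·474 + 4·42 = 713.4
P4: 3·80 + 3·11.1 + 1·68 + 4·63 = 593.3
P5: 3·48 + 3·2.4 + 1·304 + 4·73 = 747.2
P6: 3·59 + 3·5.2 + 1·557 + 4·44 = 925.6
P7: 3·57 + 3·3.6 + 1·281 + 4·35 = 602.8
P8: 3·104 + 3·5.6 + 1·595 + 4·78 = 1235.8
P9: 3·106 + 3·5.9 + 1·367 + 4·11 = 746.7
P10: 3·102 + 3·9.9 + 1·327 + 4·12 = 710.7
Lowest: P4 at 593.3.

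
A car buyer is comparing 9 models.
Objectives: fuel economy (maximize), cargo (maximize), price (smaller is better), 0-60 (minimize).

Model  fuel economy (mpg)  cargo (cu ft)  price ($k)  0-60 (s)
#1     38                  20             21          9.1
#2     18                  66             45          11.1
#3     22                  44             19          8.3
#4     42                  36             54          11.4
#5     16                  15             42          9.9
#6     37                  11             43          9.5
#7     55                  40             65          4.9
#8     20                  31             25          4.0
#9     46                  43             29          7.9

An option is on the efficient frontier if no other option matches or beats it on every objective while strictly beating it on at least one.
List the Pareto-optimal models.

#1: not dominated.
#2: not dominated (best cargo).
#3: not dominated (best price).
#4: dominated by #9 (fuel economy 46≥42, cargo 43≥36, price 29≤54, 0-60 7.9≤11.4).
#5: dominated by #1 (fuel economy 38≥16, cargo 20≥15, price 21≤42, 0-60 9.1≤9.9).
#6: dominated by #1 (fuel economy 38≥37, cargo 20≥11, price 21≤43, 0-60 9.1≤9.5).
#7: not dominated (best fuel economy).
#8: not dominated (best 0-60).
#9: not dominated.

#1, #2, #3, #7, #8, #9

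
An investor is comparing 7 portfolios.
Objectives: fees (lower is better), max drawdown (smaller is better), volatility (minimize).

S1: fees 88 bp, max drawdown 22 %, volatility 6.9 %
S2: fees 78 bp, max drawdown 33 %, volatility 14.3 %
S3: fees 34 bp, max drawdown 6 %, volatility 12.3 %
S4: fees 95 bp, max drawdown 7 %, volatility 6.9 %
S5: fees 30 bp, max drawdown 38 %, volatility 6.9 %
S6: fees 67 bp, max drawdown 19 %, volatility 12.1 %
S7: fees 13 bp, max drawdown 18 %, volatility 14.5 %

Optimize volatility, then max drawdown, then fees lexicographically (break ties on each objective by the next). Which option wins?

S4

First minimize volatility: best is 6.9, kept {S1, S4, S5}.
Then minimize max drawdown: best is 7, kept {S4}.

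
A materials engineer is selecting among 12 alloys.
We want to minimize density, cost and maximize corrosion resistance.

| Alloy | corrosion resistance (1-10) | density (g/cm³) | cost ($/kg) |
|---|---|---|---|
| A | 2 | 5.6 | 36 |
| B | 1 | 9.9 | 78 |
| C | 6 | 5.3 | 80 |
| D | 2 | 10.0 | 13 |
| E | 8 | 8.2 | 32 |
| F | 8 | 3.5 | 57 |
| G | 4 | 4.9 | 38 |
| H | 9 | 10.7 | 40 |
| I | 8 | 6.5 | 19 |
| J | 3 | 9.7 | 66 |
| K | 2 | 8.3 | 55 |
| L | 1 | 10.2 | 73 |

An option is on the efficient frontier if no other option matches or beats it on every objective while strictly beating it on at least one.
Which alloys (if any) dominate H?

none

A: worse on corrosion resistance (2 vs 9).
B: worse on corrosion resistance (1 vs 9).
C: worse on corrosion resistance (6 vs 9).
D: worse on corrosion resistance (2 vs 9).
E: worse on corrosion resistance (8 vs 9).
F: worse on corrosion resistance (8 vs 9).
G: worse on corrosion resistance (4 vs 9).
I: worse on corrosion resistance (8 vs 9).
J: worse on corrosion resistance (3 vs 9).
K: worse on corrosion resistance (2 vs 9).
L: worse on corrosion resistance (1 vs 9).
No option dominates H.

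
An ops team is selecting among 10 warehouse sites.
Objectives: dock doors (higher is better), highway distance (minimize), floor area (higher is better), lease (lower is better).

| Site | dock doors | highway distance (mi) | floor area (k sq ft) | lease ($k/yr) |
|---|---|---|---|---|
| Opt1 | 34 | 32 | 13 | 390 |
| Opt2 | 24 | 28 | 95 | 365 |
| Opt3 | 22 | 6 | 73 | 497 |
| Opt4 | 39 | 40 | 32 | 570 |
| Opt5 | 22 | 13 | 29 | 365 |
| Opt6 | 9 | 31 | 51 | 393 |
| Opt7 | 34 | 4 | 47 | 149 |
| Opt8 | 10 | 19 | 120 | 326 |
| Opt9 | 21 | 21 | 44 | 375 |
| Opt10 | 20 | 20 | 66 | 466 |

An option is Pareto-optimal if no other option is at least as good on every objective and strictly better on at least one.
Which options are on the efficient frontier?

Opt2, Opt3, Opt4, Opt7, Opt8, Opt10

Opt1: dominated by Opt7 (dock doors 34≥34, highway distance 4≤32, floor area 47≥13, lease 149≤390).
Opt2: not dominated.
Opt3: not dominated.
Opt4: not dominated (best dock doors).
Opt5: dominated by Opt7 (dock doors 34≥22, highway distance 4≤13, floor area 47≥29, lease 149≤365).
Opt6: dominated by Opt2 (dock doors 24≥9, highway distance 28≤31, floor area 95≥51, lease 365≤393).
Opt7: not dominated (best highway distance).
Opt8: not dominated (best floor area).
Opt9: dominated by Opt7 (dock doors 34≥21, highway distance 4≤21, floor area 47≥44, lease 149≤375).
Opt10: not dominated.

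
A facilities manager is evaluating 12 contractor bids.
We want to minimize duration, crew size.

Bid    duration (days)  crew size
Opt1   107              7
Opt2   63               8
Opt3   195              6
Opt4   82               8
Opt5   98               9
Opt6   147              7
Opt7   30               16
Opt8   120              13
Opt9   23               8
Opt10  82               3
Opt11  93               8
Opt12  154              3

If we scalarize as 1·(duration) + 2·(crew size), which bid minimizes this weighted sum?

Opt9

Opt1: 1·107 + 2·7 = 121
Opt2: 1·63 + 2·8 = 79
Opt3: 1·195 + 2·6 = 207
Opt4: 1·82 + 2·8 = 98
Opt5: 1·98 + 2·9 = 116
Opt6: 1·147 + 2·7 = 161
Opt7: 1·30 + 2·16 = 62
Opt8: 1·120 + 2·13 = 146
Opt9: 1·23 + 2·8 = 39
Opt10: 1·82 + 2·3 = 88
Opt11: 1·93 + 2·8 = 109
Opt12: 1·154 + 2·3 = 160
Lowest: Opt9 at 39.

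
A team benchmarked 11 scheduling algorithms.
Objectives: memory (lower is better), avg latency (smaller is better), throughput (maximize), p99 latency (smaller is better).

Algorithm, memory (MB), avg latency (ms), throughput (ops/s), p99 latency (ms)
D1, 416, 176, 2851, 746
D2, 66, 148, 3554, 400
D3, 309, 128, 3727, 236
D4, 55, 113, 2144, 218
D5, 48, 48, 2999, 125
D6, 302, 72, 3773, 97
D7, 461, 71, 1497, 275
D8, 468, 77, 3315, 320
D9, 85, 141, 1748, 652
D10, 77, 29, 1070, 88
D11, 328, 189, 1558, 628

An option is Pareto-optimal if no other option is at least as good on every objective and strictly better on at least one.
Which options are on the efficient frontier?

D1: dominated by D2 (memory 66≤416, avg latency 148≤176, throughput 3554≥2851, p99 latency 400≤746).
D2: not dominated.
D3: dominated by D6 (memory 302≤309, avg latency 72≤128, throughput 3773≥3727, p99 latency 97≤236).
D4: dominated by D5 (memory 48≤55, avg latency 48≤113, throughput 2999≥2144, p99 latency 125≤218).
D5: not dominated (best memory).
D6: not dominated (best throughput).
D7: dominated by D5 (memory 48≤461, avg latency 48≤71, throughput 2999≥1497, p99 latency 125≤275).
D8: dominated by D6 (memory 302≤468, avg latency 72≤77, throughput 3773≥3315, p99 latency 97≤320).
D9: dominated by D4 (memory 55≤85, avg latency 113≤141, throughput 2144≥1748, p99 latency 218≤652).
D10: not dominated (best avg latency).
D11: dominated by D2 (memory 66≤328, avg latency 148≤189, throughput 3554≥1558, p99 latency 400≤628).

D2, D5, D6, D10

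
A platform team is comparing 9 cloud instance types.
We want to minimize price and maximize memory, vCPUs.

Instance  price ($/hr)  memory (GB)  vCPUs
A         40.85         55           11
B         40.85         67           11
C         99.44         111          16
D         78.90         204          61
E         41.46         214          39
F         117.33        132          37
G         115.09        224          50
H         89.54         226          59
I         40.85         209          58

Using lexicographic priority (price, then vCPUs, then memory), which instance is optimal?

I

First minimize price: best is 40.85, kept {A, B, I}.
Then maximize vCPUs: best is 58, kept {I}.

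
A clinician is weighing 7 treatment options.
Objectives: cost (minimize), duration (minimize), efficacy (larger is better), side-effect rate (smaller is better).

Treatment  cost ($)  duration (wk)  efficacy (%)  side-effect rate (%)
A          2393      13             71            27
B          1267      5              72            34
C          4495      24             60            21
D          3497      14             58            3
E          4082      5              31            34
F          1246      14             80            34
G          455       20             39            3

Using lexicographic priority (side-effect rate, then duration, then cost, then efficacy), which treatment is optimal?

D

First minimize side-effect rate: best is 3, kept {D, G}.
Then minimize duration: best is 14, kept {D}.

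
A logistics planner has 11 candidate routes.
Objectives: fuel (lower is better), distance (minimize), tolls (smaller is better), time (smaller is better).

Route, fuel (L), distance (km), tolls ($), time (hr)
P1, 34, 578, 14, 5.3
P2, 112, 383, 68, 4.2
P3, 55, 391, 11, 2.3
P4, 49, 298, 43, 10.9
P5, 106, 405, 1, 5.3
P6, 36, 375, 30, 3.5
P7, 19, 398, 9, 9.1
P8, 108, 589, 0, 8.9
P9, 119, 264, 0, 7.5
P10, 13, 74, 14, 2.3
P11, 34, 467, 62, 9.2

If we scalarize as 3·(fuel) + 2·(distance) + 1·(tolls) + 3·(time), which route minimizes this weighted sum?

P1: 3·34 + 2·578 + 1·14 + 3·5.3 = 1287.9
P2: 3·112 + 2·383 + 1·68 + 3·4.2 = 1182.6
P3: 3·55 + 2·391 + 1·11 + 3·2.3 = 964.9
P4: 3·49 + 2·298 + 1·43 + 3·10.9 = 818.7
P5: 3·106 + 2·405 + 1·1 + 3·5.3 = 1144.9
P6: 3·36 + 2·375 + 1·30 + 3·3.5 = 898.5
P7: 3·19 + 2·398 + 1·9 + 3·9.1 = 889.3
P8: 3·108 + 2·589 + 1·0 + 3·8.9 = 1528.7
P9: 3·119 + 2·264 + 1·0 + 3·7.5 = 907.5
P10: 3·13 + 2·74 + 1·14 + 3·2.3 = 207.9
P11: 3·34 + 2·467 + 1·62 + 3·9.2 = 1125.6
Lowest: P10 at 207.9.

P10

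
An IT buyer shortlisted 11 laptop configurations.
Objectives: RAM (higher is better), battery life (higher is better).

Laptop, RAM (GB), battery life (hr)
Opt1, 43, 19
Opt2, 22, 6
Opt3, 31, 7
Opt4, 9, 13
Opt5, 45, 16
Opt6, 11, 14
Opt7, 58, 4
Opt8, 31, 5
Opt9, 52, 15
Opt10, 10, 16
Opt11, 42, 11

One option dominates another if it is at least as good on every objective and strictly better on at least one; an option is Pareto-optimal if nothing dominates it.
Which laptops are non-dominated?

Opt1, Opt5, Opt7, Opt9

Opt1: not dominated (best battery life).
Opt2: dominated by Opt1 (RAM 43≥22, battery life 19≥6).
Opt3: dominated by Opt1 (RAM 43≥31, battery life 19≥7).
Opt4: dominated by Opt1 (RAM 43≥9, battery life 19≥13).
Opt5: not dominated.
Opt6: dominated by Opt1 (RAM 43≥11, battery life 19≥14).
Opt7: not dominated (best RAM).
Opt8: dominated by Opt1 (RAM 43≥31, battery life 19≥5).
Opt9: not dominated.
Opt10: dominated by Opt1 (RAM 43≥10, battery life 19≥16).
Opt11: dominated by Opt1 (RAM 43≥42, battery life 19≥11).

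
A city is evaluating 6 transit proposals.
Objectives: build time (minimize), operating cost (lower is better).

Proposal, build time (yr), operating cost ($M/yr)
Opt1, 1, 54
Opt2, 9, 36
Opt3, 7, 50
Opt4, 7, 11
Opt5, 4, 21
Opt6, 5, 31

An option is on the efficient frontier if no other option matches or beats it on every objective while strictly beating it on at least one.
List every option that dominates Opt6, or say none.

Opt5: build time 4≤5, operating cost 21≤31 — dominates Opt6.
Others (Opt1, Opt2, Opt3, Opt4) are each worse than Opt6 on at least one objective.

Opt5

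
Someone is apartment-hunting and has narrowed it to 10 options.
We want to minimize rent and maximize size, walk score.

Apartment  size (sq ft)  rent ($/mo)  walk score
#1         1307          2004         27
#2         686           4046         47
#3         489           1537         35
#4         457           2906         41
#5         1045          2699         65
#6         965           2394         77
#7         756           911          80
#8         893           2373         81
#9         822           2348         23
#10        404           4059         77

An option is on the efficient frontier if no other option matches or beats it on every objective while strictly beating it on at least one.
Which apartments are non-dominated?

#1: not dominated (best size).
#2: dominated by #5 (size 1045≥686, rent 2699≤4046, walk score 65≥47).
#3: dominated by #7 (size 756≥489, rent 911≤1537, walk score 80≥35).
#4: dominated by #5 (size 1045≥457, rent 2699≤2906, walk score 65≥41).
#5: not dominated.
#6: not dominated.
#7: not dominated (best rent).
#8: not dominated (best walk score).
#9: dominated by #1 (size 1307≥822, rent 2004≤2348, walk score 27≥23).
#10: dominated by #6 (size 965≥404, rent 2394≤4059, walk score 77≥77).

#1, #5, #6, #7, #8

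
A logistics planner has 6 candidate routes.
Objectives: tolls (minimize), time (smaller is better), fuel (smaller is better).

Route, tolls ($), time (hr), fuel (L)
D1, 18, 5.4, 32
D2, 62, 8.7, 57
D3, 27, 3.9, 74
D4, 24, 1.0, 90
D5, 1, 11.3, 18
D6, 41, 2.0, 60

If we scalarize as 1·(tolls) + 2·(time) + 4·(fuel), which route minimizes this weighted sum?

D5

D1: 1·18 + 2·5.4 + 4·32 = 156.8
D2: 1·62 + 2·8.7 + 4·57 = 307.4
D3: 1·27 + 2·3.9 + 4·74 = 330.8
D4: 1·24 + 2·1.0 + 4·90 = 386.0
D5: 1·1 + 2·11.3 + 4·18 = 95.6
D6: 1·41 + 2·2.0 + 4·60 = 285.0
Lowest: D5 at 95.6.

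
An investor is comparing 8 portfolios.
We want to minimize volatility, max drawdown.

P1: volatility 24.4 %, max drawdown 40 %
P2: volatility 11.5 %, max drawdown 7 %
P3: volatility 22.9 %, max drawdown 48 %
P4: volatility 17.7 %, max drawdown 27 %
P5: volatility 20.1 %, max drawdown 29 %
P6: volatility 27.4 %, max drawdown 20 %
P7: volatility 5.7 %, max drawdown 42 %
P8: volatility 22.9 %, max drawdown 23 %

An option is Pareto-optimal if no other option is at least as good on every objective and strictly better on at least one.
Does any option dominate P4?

Yes

P2 vs P4: volatility 11.5≤17.7, max drawdown 7≤27 — P2 is at least as good on every objective and strictly better on at least one, so P2 dominates P4.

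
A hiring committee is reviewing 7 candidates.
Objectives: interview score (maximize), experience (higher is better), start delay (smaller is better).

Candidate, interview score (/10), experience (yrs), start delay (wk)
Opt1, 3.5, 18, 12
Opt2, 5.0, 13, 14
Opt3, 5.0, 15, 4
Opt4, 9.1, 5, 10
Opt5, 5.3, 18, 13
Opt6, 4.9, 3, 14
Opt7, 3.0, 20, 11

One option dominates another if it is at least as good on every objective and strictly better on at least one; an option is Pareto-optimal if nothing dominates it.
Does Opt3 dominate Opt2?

Yes

Opt3 vs Opt2: interview score 5.0≥5.0, experience 15≥13, start delay 4≤14 — Opt3 is at least as good on every objective with at least one strict improvement.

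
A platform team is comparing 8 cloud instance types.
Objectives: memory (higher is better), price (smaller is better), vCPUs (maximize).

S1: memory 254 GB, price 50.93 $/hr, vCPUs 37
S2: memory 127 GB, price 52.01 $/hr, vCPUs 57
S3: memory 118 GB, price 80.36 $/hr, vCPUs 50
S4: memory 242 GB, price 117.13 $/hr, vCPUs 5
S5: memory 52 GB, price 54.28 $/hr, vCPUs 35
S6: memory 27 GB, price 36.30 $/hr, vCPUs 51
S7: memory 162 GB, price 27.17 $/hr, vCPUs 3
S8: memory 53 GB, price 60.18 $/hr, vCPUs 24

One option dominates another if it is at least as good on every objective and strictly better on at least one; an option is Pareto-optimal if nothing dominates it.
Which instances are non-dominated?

S1, S2, S6, S7

S1: not dominated (best memory).
S2: not dominated (best vCPUs).
S3: dominated by S2 (memory 127≥118, price 52.01≤80.36, vCPUs 57≥50).
S4: dominated by S1 (memory 254≥242, price 50.93≤117.13, vCPUs 37≥5).
S5: dominated by S1 (memory 254≥52, price 50.93≤54.28, vCPUs 37≥35).
S6: not dominated.
S7: not dominated (best price).
S8: dominated by S1 (memory 254≥53, price 50.93≤60.18, vCPUs 37≥24).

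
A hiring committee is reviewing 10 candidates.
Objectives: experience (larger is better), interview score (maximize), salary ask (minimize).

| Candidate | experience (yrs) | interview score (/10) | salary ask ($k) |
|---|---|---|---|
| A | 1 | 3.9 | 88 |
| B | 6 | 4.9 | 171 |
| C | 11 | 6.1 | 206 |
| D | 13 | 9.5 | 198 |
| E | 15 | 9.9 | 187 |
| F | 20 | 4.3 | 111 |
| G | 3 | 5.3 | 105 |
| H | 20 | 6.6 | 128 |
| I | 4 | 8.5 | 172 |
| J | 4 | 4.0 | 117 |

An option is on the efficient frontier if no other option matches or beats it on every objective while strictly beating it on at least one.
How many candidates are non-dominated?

A: not dominated (best salary ask).
B: dominated by H (experience 20≥6, interview score 6.6≥4.9, salary ask 128≤171).
C: dominated by D (experience 13≥11, interview score 9.5≥6.1, salary ask 198≤206).
D: dominated by E (experience 15≥13, interview score 9.9≥9.5, salary ask 187≤198).
E: not dominated (best interview score).
F: not dominated.
G: not dominated.
H: not dominated.
I: not dominated.
J: dominated by F (experience 20≥4, interview score 4.3≥4.0, salary ask 111≤117).
Pareto-optimal: A, E, F, G, H, I → 6.

6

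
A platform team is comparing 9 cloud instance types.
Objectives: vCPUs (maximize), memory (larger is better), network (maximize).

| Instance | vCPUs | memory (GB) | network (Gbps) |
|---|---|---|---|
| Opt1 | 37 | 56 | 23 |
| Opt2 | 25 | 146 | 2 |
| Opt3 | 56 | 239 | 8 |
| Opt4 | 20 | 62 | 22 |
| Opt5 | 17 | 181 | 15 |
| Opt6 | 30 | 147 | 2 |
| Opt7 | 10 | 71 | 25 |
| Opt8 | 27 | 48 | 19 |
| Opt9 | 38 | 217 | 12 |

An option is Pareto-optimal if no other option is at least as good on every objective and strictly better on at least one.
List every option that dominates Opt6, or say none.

Opt3: vCPUs 56≥30, memory 239≥147, network 8≥2 — dominates Opt6.
Opt9: vCPUs 38≥30, memory 217≥147, network 12≥2 — dominates Opt6.
Others (Opt1, Opt2, Opt4, Opt5, Opt7, Opt8) are each worse than Opt6 on at least one objective.

Opt3, Opt9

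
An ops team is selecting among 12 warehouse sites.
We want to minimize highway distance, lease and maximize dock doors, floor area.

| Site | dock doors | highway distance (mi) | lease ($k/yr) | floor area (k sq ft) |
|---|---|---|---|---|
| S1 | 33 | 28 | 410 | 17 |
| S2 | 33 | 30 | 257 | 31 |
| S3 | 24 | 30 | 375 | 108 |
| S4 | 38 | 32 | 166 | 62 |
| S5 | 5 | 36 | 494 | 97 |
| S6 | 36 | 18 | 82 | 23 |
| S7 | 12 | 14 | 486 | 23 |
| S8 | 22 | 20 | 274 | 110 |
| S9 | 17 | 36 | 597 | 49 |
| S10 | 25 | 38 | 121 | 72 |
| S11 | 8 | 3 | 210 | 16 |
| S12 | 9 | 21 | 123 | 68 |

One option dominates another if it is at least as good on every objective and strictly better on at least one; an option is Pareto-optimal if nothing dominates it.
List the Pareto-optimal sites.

S2, S3, S4, S6, S7, S8, S10, S11, S12

S1: dominated by S6 (dock doors 36≥33, highway distance 18≤28, lease 82≤410, floor area 23≥17).
S2: not dominated.
S3: not dominated.
S4: not dominated (best dock doors).
S5: dominated by S3 (dock doors 24≥5, highway distance 30≤36, lease 375≤494, floor area 108≥97).
S6: not dominated (best lease).
S7: not dominated.
S8: not dominated (best floor area).
S9: dominated by S3 (dock doors 24≥17, highway distance 30≤36, lease 375≤597, floor area 108≥49).
S10: not dominated.
S11: not dominated (best highway distance).
S12: not dominated.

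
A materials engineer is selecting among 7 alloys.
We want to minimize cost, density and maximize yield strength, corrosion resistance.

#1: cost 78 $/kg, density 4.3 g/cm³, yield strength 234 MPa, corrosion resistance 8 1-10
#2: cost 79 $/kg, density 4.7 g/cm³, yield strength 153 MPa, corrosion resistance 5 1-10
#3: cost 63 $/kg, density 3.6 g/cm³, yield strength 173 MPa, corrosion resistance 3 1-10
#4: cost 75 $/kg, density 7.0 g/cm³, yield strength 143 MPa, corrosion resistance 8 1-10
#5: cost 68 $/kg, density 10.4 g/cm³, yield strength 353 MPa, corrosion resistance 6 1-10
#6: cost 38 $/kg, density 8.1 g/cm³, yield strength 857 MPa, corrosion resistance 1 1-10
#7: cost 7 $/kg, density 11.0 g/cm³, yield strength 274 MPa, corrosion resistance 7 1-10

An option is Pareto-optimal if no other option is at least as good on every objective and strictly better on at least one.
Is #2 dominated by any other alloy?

Yes

#1 vs #2: cost 78≤79, density 4.3≤4.7, yield strength 234≥153, corrosion resistance 8≥5 — #1 is at least as good on every objective and strictly better on at least one, so #1 dominates #2.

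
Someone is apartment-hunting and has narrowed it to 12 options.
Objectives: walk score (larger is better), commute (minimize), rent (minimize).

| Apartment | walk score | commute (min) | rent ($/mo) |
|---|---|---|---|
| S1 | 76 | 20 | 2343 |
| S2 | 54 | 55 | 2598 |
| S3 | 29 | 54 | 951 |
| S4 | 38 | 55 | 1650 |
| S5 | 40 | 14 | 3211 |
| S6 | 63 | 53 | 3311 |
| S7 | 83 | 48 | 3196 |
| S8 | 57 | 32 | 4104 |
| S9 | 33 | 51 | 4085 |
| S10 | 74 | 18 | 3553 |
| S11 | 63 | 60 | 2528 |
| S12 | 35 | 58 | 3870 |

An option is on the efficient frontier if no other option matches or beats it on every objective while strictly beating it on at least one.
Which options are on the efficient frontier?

S1: not dominated.
S2: dominated by S1 (walk score 76≥54, commute 20≤55, rent 2343≤2598).
S3: not dominated (best rent).
S4: not dominated.
S5: not dominated (best commute).
S6: dominated by S1 (walk score 76≥63, commute 20≤53, rent 2343≤3311).
S7: not dominated (best walk score).
S8: dominated by S1 (walk score 76≥57, commute 20≤32, rent 2343≤4104).
S9: dominated by S1 (walk score 76≥33, commute 20≤51, rent 2343≤4085).
S10: not dominated.
S11: dominated by S1 (walk score 76≥63, commute 20≤60, rent 2343≤2528).
S12: dominated by S1 (walk score 76≥35, commute 20≤58, rent 2343≤3870).

S1, S3, S4, S5, S7, S10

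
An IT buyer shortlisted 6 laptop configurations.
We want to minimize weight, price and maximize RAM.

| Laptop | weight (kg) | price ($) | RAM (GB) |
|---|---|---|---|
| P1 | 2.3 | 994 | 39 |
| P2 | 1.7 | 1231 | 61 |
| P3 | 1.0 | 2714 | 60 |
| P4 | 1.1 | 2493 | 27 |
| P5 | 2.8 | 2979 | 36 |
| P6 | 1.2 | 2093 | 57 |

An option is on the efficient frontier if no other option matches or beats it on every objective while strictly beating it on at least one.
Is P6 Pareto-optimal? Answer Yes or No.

P1: worse on weight (2.3 vs 1.2).
P2: worse on weight (1.7 vs 1.2).
P3: worse on price (2714 vs 2093).
P4: worse on price (2493 vs 2093).
P5: worse on weight (2.8 vs 1.2).
No option is at least as good as P6 on every objective and strictly better on one.

Yes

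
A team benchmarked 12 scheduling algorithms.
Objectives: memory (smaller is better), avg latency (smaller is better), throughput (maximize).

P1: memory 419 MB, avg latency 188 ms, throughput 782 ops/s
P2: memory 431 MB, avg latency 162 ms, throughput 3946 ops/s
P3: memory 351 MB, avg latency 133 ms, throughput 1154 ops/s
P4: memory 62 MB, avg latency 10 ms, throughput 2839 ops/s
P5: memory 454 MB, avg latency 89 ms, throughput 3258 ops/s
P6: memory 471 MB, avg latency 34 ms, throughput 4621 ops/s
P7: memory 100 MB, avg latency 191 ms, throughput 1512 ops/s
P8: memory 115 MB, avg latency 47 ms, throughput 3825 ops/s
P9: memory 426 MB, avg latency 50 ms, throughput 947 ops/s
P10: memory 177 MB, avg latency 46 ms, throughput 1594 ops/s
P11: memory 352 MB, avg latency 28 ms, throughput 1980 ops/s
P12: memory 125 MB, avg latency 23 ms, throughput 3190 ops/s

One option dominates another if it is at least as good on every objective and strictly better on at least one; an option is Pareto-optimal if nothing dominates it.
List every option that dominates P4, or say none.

none

P1: worse on memory (419 vs 62).
P2: worse on memory (431 vs 62).
P3: worse on memory (351 vs 62).
P5: worse on memory (454 vs 62).
P6: worse on memory (471 vs 62).
P7: worse on memory (100 vs 62).
P8: worse on memory (115 vs 62).
P9: worse on memory (426 vs 62).
P10: worse on memory (177 vs 62).
P11: worse on memory (352 vs 62).
P12: worse on memory (125 vs 62).
No option dominates P4.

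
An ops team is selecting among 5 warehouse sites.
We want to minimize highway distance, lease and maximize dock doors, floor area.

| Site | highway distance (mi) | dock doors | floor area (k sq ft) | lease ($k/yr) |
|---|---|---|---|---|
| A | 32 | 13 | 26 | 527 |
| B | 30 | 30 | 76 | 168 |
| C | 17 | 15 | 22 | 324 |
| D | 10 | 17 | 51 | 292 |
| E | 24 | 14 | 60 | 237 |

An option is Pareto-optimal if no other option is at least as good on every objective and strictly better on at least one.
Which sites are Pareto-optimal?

B, D, E

A: dominated by B (highway distance 30≤32, dock doors 30≥13, floor area 76≥26, lease 168≤527).
B: not dominated (best dock doors).
C: dominated by D (highway distance 10≤17, dock doors 17≥15, floor area 51≥22, lease 292≤324).
D: not dominated (best highway distance).
E: not dominated.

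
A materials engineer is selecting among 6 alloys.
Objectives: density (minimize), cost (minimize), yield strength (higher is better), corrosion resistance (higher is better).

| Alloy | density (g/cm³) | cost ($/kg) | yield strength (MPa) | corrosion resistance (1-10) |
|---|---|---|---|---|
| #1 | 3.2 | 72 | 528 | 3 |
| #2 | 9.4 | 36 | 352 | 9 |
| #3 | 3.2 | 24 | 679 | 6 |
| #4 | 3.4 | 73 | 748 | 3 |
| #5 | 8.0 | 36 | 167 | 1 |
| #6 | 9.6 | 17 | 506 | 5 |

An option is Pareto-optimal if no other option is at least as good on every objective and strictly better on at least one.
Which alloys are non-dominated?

#2, #3, #4, #6

#1: dominated by #3 (density 3.2≤3.2, cost 24≤72, yield strength 679≥528, corrosion resistance 6≥3).
#2: not dominated (best corrosion resistance).
#3: not dominated.
#4: not dominated (best yield strength).
#5: dominated by #3 (density 3.2≤8.0, cost 24≤36, yield strength 679≥167, corrosion resistance 6≥1).
#6: not dominated (best cost).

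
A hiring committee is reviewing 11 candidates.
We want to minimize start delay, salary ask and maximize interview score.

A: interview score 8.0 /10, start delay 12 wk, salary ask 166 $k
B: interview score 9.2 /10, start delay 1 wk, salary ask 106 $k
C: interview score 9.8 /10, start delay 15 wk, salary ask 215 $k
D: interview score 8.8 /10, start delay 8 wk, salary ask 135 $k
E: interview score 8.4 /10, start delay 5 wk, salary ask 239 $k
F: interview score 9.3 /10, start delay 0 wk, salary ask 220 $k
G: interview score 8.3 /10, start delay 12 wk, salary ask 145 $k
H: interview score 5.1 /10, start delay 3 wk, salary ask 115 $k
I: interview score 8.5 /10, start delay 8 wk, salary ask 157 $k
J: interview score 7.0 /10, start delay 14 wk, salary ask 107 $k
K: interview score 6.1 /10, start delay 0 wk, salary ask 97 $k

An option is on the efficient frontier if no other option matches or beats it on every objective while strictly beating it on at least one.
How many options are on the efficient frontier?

A: dominated by B (interview score 9.2≥8.0, start delay 1≤12, salary ask 106≤166).
B: not dominated.
C: not dominated (best interview score).
D: dominated by B (interview score 9.2≥8.8, start delay 1≤8, salary ask 106≤135).
E: dominated by B (interview score 9.2≥8.4, start delay 1≤5, salary ask 106≤239).
F: not dominated.
G: dominated by B (interview score 9.2≥8.3, start delay 1≤12, salary ask 106≤145).
H: dominated by B (interview score 9.2≥5.1, start delay 1≤3, salary ask 106≤115).
I: dominated by B (interview score 9.2≥8.5, start delay 1≤8, salary ask 106≤157).
J: dominated by B (interview score 9.2≥7.0, start delay 1≤14, salary ask 106≤107).
K: not dominated (best salary ask).
Pareto-optimal: B, C, F, K → 4.

4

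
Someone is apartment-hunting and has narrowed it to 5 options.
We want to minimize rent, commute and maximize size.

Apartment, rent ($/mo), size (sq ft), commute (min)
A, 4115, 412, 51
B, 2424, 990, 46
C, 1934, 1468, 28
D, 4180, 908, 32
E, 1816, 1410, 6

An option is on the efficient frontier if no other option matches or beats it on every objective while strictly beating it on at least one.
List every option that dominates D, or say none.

C: rent 1934≤4180, size 1468≥908, commute 28≤32 — dominates D.
E: rent 1816≤4180, size 1410≥908, commute 6≤32 — dominates D.
Others (A, B) are each worse than D on at least one objective.

C, E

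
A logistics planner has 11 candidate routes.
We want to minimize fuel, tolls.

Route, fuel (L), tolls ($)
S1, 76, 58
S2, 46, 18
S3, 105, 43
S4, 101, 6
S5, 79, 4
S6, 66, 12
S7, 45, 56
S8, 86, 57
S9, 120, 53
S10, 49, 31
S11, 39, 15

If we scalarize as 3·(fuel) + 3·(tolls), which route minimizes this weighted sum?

S1: 3·76 + 3·58 = 402
S2: 3·46 + 3·18 = 192
S3: 3·105 + 3·43 = 444
S4: 3·101 + 3·6 = 321
S5: 3·79 + 3·4 = 249
S6: 3·66 + 3·12 = 234
S7: 3·45 + 3·56 = 303
S8: 3·86 + 3·57 = 429
S9: 3·120 + 3·53 = 519
S10: 3·49 + 3·31 = 240
S11: 3·39 + 3·15 = 162
Lowest: S11 at 162.

S11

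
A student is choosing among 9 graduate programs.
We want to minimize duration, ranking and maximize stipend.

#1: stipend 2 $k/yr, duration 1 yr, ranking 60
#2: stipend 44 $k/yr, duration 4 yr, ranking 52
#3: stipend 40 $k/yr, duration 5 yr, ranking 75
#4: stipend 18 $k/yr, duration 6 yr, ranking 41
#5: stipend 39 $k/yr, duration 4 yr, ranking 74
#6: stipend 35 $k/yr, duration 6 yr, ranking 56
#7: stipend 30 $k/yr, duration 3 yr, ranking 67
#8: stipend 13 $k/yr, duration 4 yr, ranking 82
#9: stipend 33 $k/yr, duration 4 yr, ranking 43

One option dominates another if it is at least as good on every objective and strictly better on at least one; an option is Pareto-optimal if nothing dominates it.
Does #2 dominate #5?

Yes

#2 vs #5: stipend 44≥39, duration 4≤4, ranking 52≤74 — #2 is at least as good on every objective with at least one strict improvement.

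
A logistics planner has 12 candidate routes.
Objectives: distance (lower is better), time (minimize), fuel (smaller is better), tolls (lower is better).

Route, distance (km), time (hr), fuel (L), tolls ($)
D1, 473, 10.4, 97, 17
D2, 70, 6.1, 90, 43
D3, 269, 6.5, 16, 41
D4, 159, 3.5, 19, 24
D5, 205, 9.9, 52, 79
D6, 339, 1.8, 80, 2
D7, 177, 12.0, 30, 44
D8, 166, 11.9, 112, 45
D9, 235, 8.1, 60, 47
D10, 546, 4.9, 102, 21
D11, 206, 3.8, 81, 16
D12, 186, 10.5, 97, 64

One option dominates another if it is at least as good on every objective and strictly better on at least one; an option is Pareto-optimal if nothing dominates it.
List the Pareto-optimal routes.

D2, D3, D4, D6, D11

D1: dominated by D6 (distance 339≤473, time 1.8≤10.4, fuel 80≤97, tolls 2≤17).
D2: not dominated (best distance).
D3: not dominated (best fuel).
D4: not dominated.
D5: dominated by D4 (distance 159≤205, time 3.5≤9.9, fuel 19≤52, tolls 24≤79).
D6: not dominated (best time).
D7: dominated by D4 (distance 159≤177, time 3.5≤12.0, fuel 19≤30, tolls 24≤44).
D8: dominated by D2 (distance 70≤166, time 6.1≤11.9, fuel 90≤112, tolls 43≤45).
D9: dominated by D4 (distance 159≤235, time 3.5≤8.1, fuel 19≤60, tolls 24≤47).
D10: dominated by D6 (distance 339≤546, time 1.8≤4.9, fuel 80≤102, tolls 2≤21).
D11: not dominated.
D12: dominated by D2 (distance 70≤186, time 6.1≤10.5, fuel 90≤97, tolls 43≤64).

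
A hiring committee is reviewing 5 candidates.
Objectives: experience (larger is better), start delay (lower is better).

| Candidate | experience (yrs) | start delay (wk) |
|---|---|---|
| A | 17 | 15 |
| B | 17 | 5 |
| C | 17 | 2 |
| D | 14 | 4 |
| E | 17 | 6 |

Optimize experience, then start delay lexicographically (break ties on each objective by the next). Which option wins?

C

First maximize experience: best is 17, kept {A, B, C, E}.
Then minimize start delay: best is 2, kept {C}.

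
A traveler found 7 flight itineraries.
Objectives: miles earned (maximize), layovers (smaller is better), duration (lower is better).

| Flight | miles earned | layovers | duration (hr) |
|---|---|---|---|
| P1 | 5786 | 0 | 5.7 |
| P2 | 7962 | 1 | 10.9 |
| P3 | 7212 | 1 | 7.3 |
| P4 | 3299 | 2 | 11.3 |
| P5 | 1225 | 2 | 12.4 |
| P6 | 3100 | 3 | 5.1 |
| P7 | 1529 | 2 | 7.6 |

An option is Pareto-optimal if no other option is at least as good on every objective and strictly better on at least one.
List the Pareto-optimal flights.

P1: not dominated (best layovers).
P2: not dominated (best miles earned).
P3: not dominated.
P4: dominated by P1 (miles earned 5786≥3299, layovers 0≤2, duration 5.7≤11.3).
P5: dominated by P1 (miles earned 5786≥1225, layovers 0≤2, duration 5.7≤12.4).
P6: not dominated (best duration).
P7: dominated by P1 (miles earned 5786≥1529, layovers 0≤2, duration 5.7≤7.6).

P1, P2, P3, P6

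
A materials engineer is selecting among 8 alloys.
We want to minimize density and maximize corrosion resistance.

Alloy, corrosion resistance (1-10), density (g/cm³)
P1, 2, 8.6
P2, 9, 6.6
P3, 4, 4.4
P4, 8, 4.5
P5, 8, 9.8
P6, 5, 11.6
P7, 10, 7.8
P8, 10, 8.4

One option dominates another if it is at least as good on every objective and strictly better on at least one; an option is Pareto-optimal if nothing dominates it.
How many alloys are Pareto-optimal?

P1: dominated by P2 (corrosion resistance 9≥2, density 6.6≤8.6).
P2: not dominated.
P3: not dominated (best density).
P4: not dominated.
P5: dominated by P2 (corrosion resistance 9≥8, density 6.6≤9.8).
P6: dominated by P2 (corrosion resistance 9≥5, density 6.6≤11.6).
P7: not dominated.
P8: dominated by P7 (corrosion resistance 10≥10, density 7.8≤8.4).
Pareto-optimal: P2, P3, P4, P7 → 4.

4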